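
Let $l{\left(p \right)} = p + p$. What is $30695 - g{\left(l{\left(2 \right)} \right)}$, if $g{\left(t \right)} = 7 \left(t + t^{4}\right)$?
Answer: $28875$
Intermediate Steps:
$l{\left(p \right)} = 2 p$
$g{\left(t \right)} = 7 t + 7 t^{4}$
$30695 - g{\left(l{\left(2 \right)} \right)} = 30695 - 7 \cdot 2 \cdot 2 \left(1 + \left(2 \cdot 2\right)^{3}\right) = 30695 - 7 \cdot 4 \left(1 + 4^{3}\right) = 30695 - 7 \cdot 4 \left(1 + 64\right) = 30695 - 7 \cdot 4 \cdot 65 = 30695 - 1820 = 28875$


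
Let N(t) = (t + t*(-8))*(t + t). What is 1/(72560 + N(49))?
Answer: 1/38946 ≈ 2.5677e-5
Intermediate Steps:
N(t) = -14*t² (N(t) = (t - 8*t)*(2*t) = (-7*t)*(2*t) = -14*t²)
1/(72560 + N(49)) = 1/(72560 - 14*49²) = 1/(72560 - 14*2401) = 1/(72560 - 33614) = 1/38946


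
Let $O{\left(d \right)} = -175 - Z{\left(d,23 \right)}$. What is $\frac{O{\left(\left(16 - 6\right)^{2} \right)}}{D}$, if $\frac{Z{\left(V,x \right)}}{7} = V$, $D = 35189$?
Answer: $- \frac{125}{5027} \approx -0.024866$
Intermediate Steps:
$Z{\left(V,x \right)} = 7 V$
$O{\left(d \right)} = -175 - 7 d$
$\frac{O{\left(\left(16 - 6\right)^{2} \right)}}{D} = \frac{-175 - 7 \left(16 - 6\right)^{2}}{35189} = \left(-175 - 7 \cdot 10^{2}\right) \frac{1}{35189} = \left(-175 - 700\right) \frac{1}{35189} = \left(-875\right) \frac{1}{35189} = - \frac{125}{5027}$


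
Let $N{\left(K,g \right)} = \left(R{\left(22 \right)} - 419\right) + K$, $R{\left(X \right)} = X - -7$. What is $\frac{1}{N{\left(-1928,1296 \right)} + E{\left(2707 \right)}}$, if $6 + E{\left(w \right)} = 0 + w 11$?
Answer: $\frac{1}{27453} \approx 3.6426 \cdot 10^{-5}$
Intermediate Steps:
$R{\left(X \right)} = 7 + X$ ($R{\left(X \right)} = X + 7 = 7 + X$)
$E{\left(w \right)} = -6 + 11 w$ ($E{\left(w \right)} = -6 + \left(0 + w 11\right) = -6 + \left(0 + 11 w\right) = -6 + 11 w$)
$N{\left(K,g \right)} = -390 + K$ ($N{\left(K,g \right)} = \left(\left(7 + 22\right) - 419\right) + K = \left(29 - 419\right) + K = -390 + K$)
$\frac{1}{N{\left(-1928,1296 \right)} + E{\left(2707 \right)}} = \frac{1}{\left(-390 - 1928\right) + \left(-6 + 11 \cdot 2707\right)} = \frac{1}{-2318 + \left(-6 + 29777\right)} = \frac{1}{-2318 + 29771} = \frac{1}{27453}$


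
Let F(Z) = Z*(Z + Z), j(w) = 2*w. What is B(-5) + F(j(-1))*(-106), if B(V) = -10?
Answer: -858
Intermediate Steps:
F(Z) = 2*Z**2 (F(Z) = Z*(2*Z) = 2*Z**2)
B(-5) + F(j(-1))*(-106) = -10 + (2*(2*(-1))**2)*(-106) = -10 + (2*(-2)**2)*(-106) = -10 + (2*4)*(-106) = -10 + 8*(-106) = -10 - 848 = -858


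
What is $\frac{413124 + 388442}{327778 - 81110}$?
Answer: $\frac{400783}{123334} \approx 3.2496$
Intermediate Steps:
$\frac{413124 + 388442}{327778 - 81110} = \frac{801566}{246668} = 801566 \cdot \frac{1}{246668} = \frac{400783}{123334}$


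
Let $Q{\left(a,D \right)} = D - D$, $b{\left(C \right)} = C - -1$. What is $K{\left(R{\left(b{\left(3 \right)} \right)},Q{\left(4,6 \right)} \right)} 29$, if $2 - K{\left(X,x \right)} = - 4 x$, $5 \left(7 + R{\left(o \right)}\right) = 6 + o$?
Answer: $58$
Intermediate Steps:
$b{\left(C \right)} = 1 + C$ ($b{\left(C \right)} = C + 1 = 1 + C$)
$Q{\left(a,D \right)} = 0$
$R{\left(o \right)} = - \frac{29}{5} + \frac{o}{5}$ ($R{\left(o \right)} = -7 + \frac{6 + o}{5} = -7 + \left(\frac{6}{5} + \frac{o}{5}\right) = - \frac{29}{5} + \frac{o}{5}$)
$K{\left(X,x \right)} = 2 + 4 x$ ($K{\left(X,x \right)} = 2 - - 4 x = 2 + 4 x$)
$K{\left(R{\left(b{\left(3 \right)} \right)},Q{\left(4,6 \right)} \right)} 29 = \left(2 + 4 \cdot 0\right) 29 = \left(2 + 0\right) 29 = 2 \cdot 29 = 58$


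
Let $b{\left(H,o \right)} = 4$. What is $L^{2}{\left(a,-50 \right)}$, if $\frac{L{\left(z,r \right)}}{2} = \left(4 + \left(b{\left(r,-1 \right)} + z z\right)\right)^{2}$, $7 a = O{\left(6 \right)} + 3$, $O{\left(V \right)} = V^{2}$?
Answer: $\frac{53569781063044}{5764801} \approx 9.2926 \cdot 10^{6}$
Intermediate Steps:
$a = \frac{39}{7}$ ($a = \frac{6^{2} + 3}{7} = \frac{36 + 3}{7} = \frac{1}{7} \cdot 39 = \frac{39}{7} \approx 5.5714$)
$L{\left(z,r \right)} = 2 \left(8 + z^{2}\right)^{2}$ ($L{\left(z,r \right)} = 2 \left(4 + \left(4 + z z\right)\right)^{2} = 2 \left(4 + \left(4 + z^{2}\right)\right)^{2} = 2 \left(8 + z^{2}\right)^{2}$)
$L^{2}{\left(a,-50 \right)} = \left(2 \left(8 + \left(\frac{39}{7}\right)^{2}\right)^{2}\right)^{2} = \left(2 \left(8 + \frac{1521}{49}\right)^{2}\right)^{2} = \left(2 \left(\frac{1913}{49}\right)^{2}\right)^{2} = \left(2 \cdot \frac{3659569}{2401}\right)^{2} = \left(\frac{7319138}{2401}\right)^{2} = \frac{53569781063044}{5764801}$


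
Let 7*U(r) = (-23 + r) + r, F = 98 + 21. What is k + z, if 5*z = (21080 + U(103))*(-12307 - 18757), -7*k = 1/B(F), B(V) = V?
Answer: -546149137693/4165 ≈ -1.3113e+8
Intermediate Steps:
F = 119
U(r) = -23/7 + 2*r/7 (U(r) = ((-23 + r) + r)/7 = (-23 + 2*r)/7 = -23/7 + 2*r/7)
k = -1/833 (k = -1/7/119 = -1/7*1/119 = -1/833 ≈ -0.0012005)
z = -4589488552/35 (z = ((21080 + (-23/7 + (2/7)*103))*(-12307 - 18757))/5 = ((21080 + (-23/7 + 206/7))*(-31064))/5 = ((21080 + 183/7)*(-31064))/5 = ((147743/7)*(-31064))/5 = (1/5)*(-4589488552/7) = -4589488552/35 ≈ -1.3113e+8)
k + z = -1/833 - 4589488552/35 = -546149137693/4165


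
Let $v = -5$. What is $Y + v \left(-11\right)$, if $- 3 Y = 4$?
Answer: $\frac{161}{3} \approx 53.667$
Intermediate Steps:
$Y = - \frac{4}{3}$ ($Y = \left(- \frac{1}{3}\right) 4 = - \frac{4}{3} \approx -1.3333$)
$Y + v \left(-11\right) = - \frac{4}{3} - -55 = - \frac{4}{3} + 55 = \frac{161}{3}$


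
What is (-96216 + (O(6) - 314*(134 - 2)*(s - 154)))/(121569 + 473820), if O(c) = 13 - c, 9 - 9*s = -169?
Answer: 16401101/1786167 ≈ 9.1823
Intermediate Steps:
s = 178/9 (s = 1 - 1/9*(-169) = 1 + 169/9 = 178/9 ≈ 19.778)
(-96216 + (O(6) - 314*(134 - 2)*(s - 154)))/(121569 + 473820) = (-96216 + ((13 - 1*6) - 314*(134 - 2)*(178/9 - 154)))/(121569 + 473820) = (-96216 + ((13 - 6) - 41448*(-1208)/9))/595389 = (-96216 + (7 - 314*(-53152/3)))*(1/595389) = (-96216 + (7 + 16689728/3))*(1/595389) = (-96216 + 16689749/3)*(1/595389) = (16401101/3)*(1/595389) = 16401101/1786167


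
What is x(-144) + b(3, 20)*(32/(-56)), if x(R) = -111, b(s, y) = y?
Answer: -857/7 ≈ -122.43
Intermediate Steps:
x(-144) + b(3, 20)*(32/(-56)) = -111 + 20*(32/(-56)) = -111 + 20*(32*(-1/56)) = -111 + 20*(-4/7) = -111 - 80/7 = -857/7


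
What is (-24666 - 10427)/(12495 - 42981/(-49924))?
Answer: -1751982932/623843361 ≈ -2.8084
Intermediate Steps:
(-24666 - 10427)/(12495 - 42981/(-49924)) = -35093/(12495 - 42981*(-1/49924)) = -35093/(12495 + 42981/49924) = -35093/623843361/49924 = -35093*49924/623843361 = -1751982932/623843361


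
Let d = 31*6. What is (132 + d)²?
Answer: 101124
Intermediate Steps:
d = 186
(132 + d)² = (132 + 186)² = 318² = 101124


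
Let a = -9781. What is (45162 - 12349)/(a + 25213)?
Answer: 32813/15432 ≈ 2.1263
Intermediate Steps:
(45162 - 12349)/(a + 25213) = (45162 - 12349)/(-9781 + 25213) = 32813/15432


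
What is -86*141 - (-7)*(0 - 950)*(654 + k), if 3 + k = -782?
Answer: 859024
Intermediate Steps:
k = -785 (k = -3 - 782 = -785)
-86*141 - (-7)*(0 - 950)*(654 + k) = -86*141 - (-7)*(0 - 950)*(654 - 785) = -12126 - (-7)*(-950*(-131)) = -12126 - (-7)*124450 = -12126 - 1*(-871150) = -12126 + 871150 = 859024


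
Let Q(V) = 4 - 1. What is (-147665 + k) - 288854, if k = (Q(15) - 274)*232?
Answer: -499391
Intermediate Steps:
Q(V) = 3
k = -62872 (k = (3 - 274)*232 = -271*232 = -62872)
(-147665 + k) - 288854 = (-147665 - 62872) - 288854 = -210537 - 288854 = -499391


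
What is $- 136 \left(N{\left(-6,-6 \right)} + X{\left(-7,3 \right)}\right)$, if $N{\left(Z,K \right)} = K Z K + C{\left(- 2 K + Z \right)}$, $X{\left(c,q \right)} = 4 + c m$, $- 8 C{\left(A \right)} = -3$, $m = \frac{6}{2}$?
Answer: $31637$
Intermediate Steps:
$m = 3$ ($m = 6 \cdot \frac{1}{2} = 3$)
$C{\left(A \right)} = \frac{3}{8}$ ($C{\left(A \right)} = \left(- \frac{1}{8}\right) \left(-3\right) = \frac{3}{8}$)
$X{\left(c,q \right)} = 4 + 3 c$ ($X{\left(c,q \right)} = 4 + c 3 = 4 + 3 c$)
$N{\left(Z,K \right)} = \frac{3}{8} + Z K^{2}$ ($N{\left(Z,K \right)} = K Z K + \frac{3}{8} = Z K^{2} + \frac{3}{8} = \frac{3}{8} + Z K^{2}$)
$- 136 \left(N{\left(-6,-6 \right)} + X{\left(-7,3 \right)}\right) = - 136 \left(\left(\frac{3}{8} - 6 \left(-6\right)^{2}\right) + \left(4 + 3 \left(-7\right)\right)\right) = - 136 \left(\left(\frac{3}{8} - 216\right) + \left(4 - 21\right)\right) = - 136 \left(\left(\frac{3}{8} - 216\right) - 17\right) = - 136 \left(- \frac{1725}{8} - 17\right) = \left(-136\right) \left(- \frac{1861}{8}\right) = 31637$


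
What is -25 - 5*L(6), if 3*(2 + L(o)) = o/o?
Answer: -50/3 ≈ -16.667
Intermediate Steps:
L(o) = -5/3 (L(o) = -2 + (o/o)/3 = -2 + (1/3)*1 = -2 + 1/3 = -5/3)
-25 - 5*L(6) = -25 - 5*(-5/3) = -25 + 25/3 = -50/3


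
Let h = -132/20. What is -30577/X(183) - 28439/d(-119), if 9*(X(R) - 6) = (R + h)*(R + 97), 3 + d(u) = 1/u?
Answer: 4645518372/491713 ≈ 9447.6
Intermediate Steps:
h = -33/5 (h = -132*1/20 = -33/5 ≈ -6.6000)
d(u) = -3 + 1/u
X(R) = 6 + (97 + R)*(-33/5 + R)/9 (X(R) = 6 + ((R - 33/5)*(R + 97))/9 = 6 + ((-33/5 + R)*(97 + R))/9 = 6 + ((97 + R)*(-33/5 + R))/9 = 6 + (97 + R)*(-33/5 + R)/9)
-30577/X(183) - 28439/d(-119) = -30577/(-977/15 + (⅑)*183² + (452/45)*183) - 28439/(-3 + 1/(-119)) = -30577/(-977/15 + (⅑)*33489 + 27572/15) - 28439/(-3 - 1/119) = -30577/(-977/15 + 3721 + 27572/15) - 28439/(-358/119) = -30577/5494 - 28439*(-119/358) = -30577*1/5494 + 3384241/358 = -30577/5494 + 3384241/358 = 4645518372/491713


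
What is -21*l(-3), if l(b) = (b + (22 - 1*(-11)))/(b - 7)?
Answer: 63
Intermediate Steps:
l(b) = (33 + b)/(-7 + b) (l(b) = (b + (22 + 11))/(-7 + b) = (b + 33)/(-7 + b) = (33 + b)/(-7 + b))
-21*l(-3) = -21*(33 - 3)/(-7 - 3) = -21*30/(-10) = -(-21)*30/10 = -21*(-3) = 63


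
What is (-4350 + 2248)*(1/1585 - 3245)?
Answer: 10811267048/1585 ≈ 6.8210e+6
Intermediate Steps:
(-4350 + 2248)*(1/1585 - 3245) = -2102*(1/1585 - 3245) = -2102*(-5143324/1585) = 10811267048/1585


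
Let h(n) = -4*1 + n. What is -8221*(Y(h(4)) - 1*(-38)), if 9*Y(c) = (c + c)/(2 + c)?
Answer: -312398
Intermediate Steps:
h(n) = -4 + n
Y(c) = 2*c/(9*(2 + c)) (Y(c) = ((c + c)/(2 + c))/9 = ((2*c)/(2 + c))/9 = (2*c/(2 + c))/9 = 2*c/(9*(2 + c)))
-8221*(Y(h(4)) - 1*(-38)) = -8221*(2*(-4 + 4)/(9*(2 + (-4 + 4))) - 1*(-38)) = -8221*((2/9)*0/(2 + 0) + 38) = -8221*((2/9)*0/2 + 38) = -8221*((2/9)*0*(1/2) + 38) = -8221*(0 + 38) = -8221*38 = -312398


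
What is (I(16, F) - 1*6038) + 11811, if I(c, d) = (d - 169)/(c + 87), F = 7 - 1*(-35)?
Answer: 594492/103 ≈ 5771.8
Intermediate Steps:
F = 42 (F = 7 + 35 = 42)
I(c, d) = (-169 + d)/(87 + c)
(I(16, F) - 1*6038) + 11811 = ((-169 + 42)/(87 + 16) - 1*6038) + 11811 = (-127/103 - 6038) + 11811 = -622041/103 + 11811 = 594492/103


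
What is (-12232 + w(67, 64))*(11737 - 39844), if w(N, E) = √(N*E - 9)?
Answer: 343804824 - 28107*√4279 ≈ 3.4197e+8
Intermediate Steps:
w(N, E) = √(-9 + E*N) (w(N, E) = √(E*N - 9) = √(-9 + E*N))
(-12232 + w(67, 64))*(11737 - 39844) = (-12232 + √(-9 + 64*67))*(11737 - 39844) = (-12232 + √(-9 + 4288))*(-28107) = (-12232 + √4279)*(-28107) = 343804824 - 28107*√4279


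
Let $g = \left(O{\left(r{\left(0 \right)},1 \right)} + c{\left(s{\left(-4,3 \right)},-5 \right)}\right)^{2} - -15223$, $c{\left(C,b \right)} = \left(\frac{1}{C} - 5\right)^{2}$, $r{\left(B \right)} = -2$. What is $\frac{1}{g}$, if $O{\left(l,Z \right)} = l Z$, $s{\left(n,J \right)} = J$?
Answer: $\frac{81}{1264747} \approx 6.4044 \cdot 10^{-5}$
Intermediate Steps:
$c{\left(C,b \right)} = \left(-5 + \frac{1}{C}\right)^{2}$
$O{\left(l,Z \right)} = Z l$
$g = \frac{1264747}{81}$ ($g = \left(1 \left(-2\right) + \frac{\left(-1 + 5 \cdot 3\right)^{2}}{9}\right)^{2} - -15223 = \left(-2 + \frac{\left(-1 + 15\right)^{2}}{9}\right)^{2} + 15223 = \left(-2 + \frac{14^{2}}{9}\right)^{2} + 15223 = \left(-2 + \frac{1}{9} \cdot 196\right)^{2} + 15223 = \left(-2 + \frac{196}{9}\right)^{2} + 15223 = \left(\frac{178}{9}\right)^{2} + 15223 = \frac{31684}{81} + 15223 = \frac{1264747}{81} \approx 15614.0$)
$\frac{1}{g} = \frac{1}{\frac{1264747}{81}} = \frac{81}{1264747}$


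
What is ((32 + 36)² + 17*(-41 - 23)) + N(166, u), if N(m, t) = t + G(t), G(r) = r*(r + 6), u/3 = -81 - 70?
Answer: 205574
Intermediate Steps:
u = -453 (u = 3*(-81 - 70) = 3*(-151) = -453)
G(r) = r*(6 + r)
N(m, t) = t + t*(6 + t)
((32 + 36)² + 17*(-41 - 23)) + N(166, u) = ((32 + 36)² + 17*(-41 - 23)) - 453*(7 - 453) = (68² + 17*(-64)) - 453*(-446) = (4624 - 1088) + 202038 = 3536 + 202038 = 205574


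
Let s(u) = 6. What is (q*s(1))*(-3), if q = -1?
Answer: 18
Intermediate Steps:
(q*s(1))*(-3) = -1*6*(-3) = -6*(-3) = 18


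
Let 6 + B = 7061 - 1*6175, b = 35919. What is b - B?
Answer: 35039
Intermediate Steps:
B = 880 (B = -6 + (7061 - 1*6175) = -6 + (7061 - 6175) = -6 + 886 = 880)
b - B = 35919 - 1*880 = 35919 - 880 = 35039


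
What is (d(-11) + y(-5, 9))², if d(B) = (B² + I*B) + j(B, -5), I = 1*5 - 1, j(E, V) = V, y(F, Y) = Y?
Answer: 6561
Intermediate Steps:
I = 4 (I = 5 - 1 = 4)
d(B) = -5 + B² + 4*B (d(B) = (B² + 4*B) - 5 = -5 + B² + 4*B)
(d(-11) + y(-5, 9))² = ((-5 + (-11)² + 4*(-11)) + 9)² = ((-5 + 121 - 44) + 9)² = (72 + 9)² = 81² = 6561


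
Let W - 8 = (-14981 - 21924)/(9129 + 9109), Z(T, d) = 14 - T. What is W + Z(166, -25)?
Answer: -242107/1658 ≈ -146.02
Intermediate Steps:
W = 9909/1658 (W = 8 + (-14981 - 21924)/(9129 + 9109) = 8 - 36905/18238 = 8 - 36905*1/18238 = 8 - 3355/1658 = 9909/1658 ≈ 5.9765)
W + Z(166, -25) = 9909/1658 + (14 - 1*166) = 9909/1658 + (14 - 166) = 9909/1658 - 152 = -242107/1658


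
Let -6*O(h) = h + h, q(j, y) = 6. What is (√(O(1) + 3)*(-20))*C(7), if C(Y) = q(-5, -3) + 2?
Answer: -320*√6/3 ≈ -261.28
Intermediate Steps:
O(h) = -h/3 (O(h) = -(h + h)/6 = -h/3)
C(Y) = 8 (C(Y) = 6 + 2 = 8)
(√(O(1) + 3)*(-20))*C(7) = (√(-⅓*1 + 3)*(-20))*8 = (√(-⅓ + 3)*(-20))*8 = (√(8/3)*(-20))*8 = ((2*√6/3)*(-20))*8 = -40*√6/3*8 = -320*√6/3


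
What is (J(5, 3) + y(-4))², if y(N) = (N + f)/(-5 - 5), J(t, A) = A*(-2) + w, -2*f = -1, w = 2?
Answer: 5329/400 ≈ 13.322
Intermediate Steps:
f = ½ (f = -½*(-1) = ½ ≈ 0.50000)
J(t, A) = 2 - 2*A (J(t, A) = A*(-2) + 2 = -2*A + 2 = 2 - 2*A)
y(N) = -1/20 - N/10 (y(N) = (N + ½)/(-5 - 5) = (½ + N)/(-10) = (½ + N)*(-⅒) = -1/20 - N/10)
(J(5, 3) + y(-4))² = ((2 - 2*3) + (-1/20 - ⅒*(-4)))² = ((2 - 6) + (-1/20 + ⅖))² = (-4 + 7/20)² = (-73/20)² = 5329/400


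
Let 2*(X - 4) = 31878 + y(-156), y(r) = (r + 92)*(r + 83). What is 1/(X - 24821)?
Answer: -1/6542 ≈ -0.00015286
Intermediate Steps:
y(r) = (83 + r)*(92 + r) (y(r) = (92 + r)*(83 + r) = (83 + r)*(92 + r))
X = 18279 (X = 4 + (31878 + (7636 + (-156)² + 175*(-156)))/2 = 4 + (31878 + (7636 + 24336 - 27300))/2 = 4 + (31878 + 4672)/2 = 4 + (½)*36550 = 4 + 18275 = 18279)
1/(X - 24821) = 1/(18279 - 24821) = 1/(-6542) = -1/6542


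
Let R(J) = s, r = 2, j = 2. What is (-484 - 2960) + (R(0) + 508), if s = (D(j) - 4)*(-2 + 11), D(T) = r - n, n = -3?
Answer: -2927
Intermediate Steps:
D(T) = 5 (D(T) = 2 - 1*(-3) = 2 + 3 = 5)
s = 9 (s = (5 - 4)*(-2 + 11) = 1*9 = 9)
R(J) = 9
(-484 - 2960) + (R(0) + 508) = (-484 - 2960) + (9 + 508) = -3444 + 517 = -2927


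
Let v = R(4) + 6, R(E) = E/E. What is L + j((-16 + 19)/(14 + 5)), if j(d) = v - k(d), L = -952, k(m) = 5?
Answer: -950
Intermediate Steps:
R(E) = 1
v = 7 (v = 1 + 6 = 7)
j(d) = 2 (j(d) = 7 - 1*5 = 7 - 5 = 2)
L + j((-16 + 19)/(14 + 5)) = -952 + 2 = -950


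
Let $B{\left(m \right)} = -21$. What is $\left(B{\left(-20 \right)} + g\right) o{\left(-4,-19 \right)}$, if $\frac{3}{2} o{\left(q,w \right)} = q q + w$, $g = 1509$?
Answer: $-2976$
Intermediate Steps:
$o{\left(q,w \right)} = \frac{2 w}{3} + \frac{2 q^{2}}{3}$ ($o{\left(q,w \right)} = \frac{2 \left(q q + w\right)}{3} = \frac{2 \left(q^{2} + w\right)}{3} = \frac{2 \left(w + q^{2}\right)}{3} = \frac{2 w}{3} + \frac{2 q^{2}}{3}$)
$\left(B{\left(-20 \right)} + g\right) o{\left(-4,-19 \right)} = \left(-21 + 1509\right) \left(\frac{2}{3} \left(-19\right) + \frac{2 \left(-4\right)^{2}}{3}\right) = 1488 \left(- \frac{38}{3} + \frac{2}{3} \cdot 16\right) = 1488 \left(- \frac{38}{3} + \frac{32}{3}\right) = 1488 \left(-2\right) = -2976$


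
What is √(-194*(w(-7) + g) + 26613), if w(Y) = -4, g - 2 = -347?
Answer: √94319 ≈ 307.11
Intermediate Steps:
g = -345 (g = 2 - 347 = -345)
√(-194*(w(-7) + g) + 26613) = √(-194*(-4 - 345) + 26613) = √(-194*(-349) + 26613) = √(67706 + 26613) = √94319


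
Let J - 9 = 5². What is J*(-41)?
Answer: -1394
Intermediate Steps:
J = 34 (J = 9 + 5² = 9 + 25 = 34)
J*(-41) = 34*(-41) = -1394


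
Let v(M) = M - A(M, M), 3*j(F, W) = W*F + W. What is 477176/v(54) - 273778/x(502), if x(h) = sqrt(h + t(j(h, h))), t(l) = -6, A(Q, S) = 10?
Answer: 119294/11 - 136889*sqrt(31)/62 ≈ -1448.1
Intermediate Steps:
j(F, W) = W/3 + F*W/3 (j(F, W) = (W*F + W)/3 = (F*W + W)/3 = (W + F*W)/3 = W/3 + F*W/3)
v(M) = -10 + M (v(M) = M - 1*10 = M - 10 = -10 + M)
x(h) = sqrt(-6 + h) (x(h) = sqrt(h - 6) = sqrt(-6 + h))
477176/v(54) - 273778/x(502) = 477176/(-10 + 54) - 273778/sqrt(-6 + 502) = 477176/44 - 273778*sqrt(31)/124 = 477176*(1/44) - 273778*sqrt(31)/124 = 119294/11 - 136889*sqrt(31)/62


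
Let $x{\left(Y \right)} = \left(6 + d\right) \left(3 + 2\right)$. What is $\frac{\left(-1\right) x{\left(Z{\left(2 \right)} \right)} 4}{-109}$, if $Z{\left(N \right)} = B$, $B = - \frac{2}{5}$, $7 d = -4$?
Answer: $\frac{760}{763} \approx 0.99607$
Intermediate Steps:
$d = - \frac{4}{7}$ ($d = \frac{1}{7} \left(-4\right) = - \frac{4}{7} \approx -0.57143$)
$B = - \frac{2}{5}$ ($B = \left(-2\right) \frac{1}{5} = - \frac{2}{5} \approx -0.4$)
$Z{\left(N \right)} = - \frac{2}{5}$
$x{\left(Y \right)} = \frac{190}{7}$ ($x{\left(Y \right)} = \left(6 - \frac{4}{7}\right) \left(3 + 2\right) = \frac{38}{7} \cdot 5 = \frac{190}{7}$)
$\frac{\left(-1\right) x{\left(Z{\left(2 \right)} \right)} 4}{-109} = \frac{\left(-1\right) \frac{190}{7} \cdot 4}{-109} = - \frac{\left(-1\right) \frac{760}{7}}{109} = \left(- \frac{1}{109}\right) \left(- \frac{760}{7}\right) = \frac{760}{763}$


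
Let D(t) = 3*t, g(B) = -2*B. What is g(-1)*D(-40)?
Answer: -240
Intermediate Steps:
g(-1)*D(-40) = (-2*(-1))*(3*(-40)) = 2*(-120) = -240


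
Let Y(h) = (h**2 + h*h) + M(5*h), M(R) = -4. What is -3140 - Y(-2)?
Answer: -3144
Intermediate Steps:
Y(h) = -4 + 2*h**2 (Y(h) = (h**2 + h*h) - 4 = (h**2 + h**2) - 4 = 2*h**2 - 4 = -4 + 2*h**2)
-3140 - Y(-2) = -3140 - (-4 + 2*(-2)**2) = -3140 - (-4 + 2*4) = -3140 - (-4 + 8) = -3140 - 1*4 = -3140 - 4 = -3144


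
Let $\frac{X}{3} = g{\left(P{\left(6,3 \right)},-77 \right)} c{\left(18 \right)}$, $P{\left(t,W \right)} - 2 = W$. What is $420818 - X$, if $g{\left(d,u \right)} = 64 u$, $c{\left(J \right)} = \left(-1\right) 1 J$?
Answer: $154706$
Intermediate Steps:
$P{\left(t,W \right)} = 2 + W$
$c{\left(J \right)} = - J$
$X = 266112$ ($X = 3 \cdot 64 \left(-77\right) \left(\left(-1\right) 18\right) = 3 \left(\left(-4928\right) \left(-18\right)\right) = 3 \cdot 88704 = 266112$)
$420818 - X = 420818 - 266112 = 154706$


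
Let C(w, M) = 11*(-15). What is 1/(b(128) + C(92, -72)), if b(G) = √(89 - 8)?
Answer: -1/156 ≈ -0.0064103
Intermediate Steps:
C(w, M) = -165
b(G) = 9 (b(G) = √81 = 9)
1/(b(128) + C(92, -72)) = 1/(9 - 165) = 1/(-156) = -1/156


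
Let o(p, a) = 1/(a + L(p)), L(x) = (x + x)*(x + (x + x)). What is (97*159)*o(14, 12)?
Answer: 5141/396 ≈ 12.982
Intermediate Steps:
L(x) = 6*x**2 (L(x) = (2*x)*(x + 2*x) = (2*x)*(3*x) = 6*x**2)
o(p, a) = 1/(a + 6*p**2)
(97*159)*o(14, 12) = (97*159)/(12 + 6*14**2) = 15423/(12 + 6*196) = 15423/(12 + 1176) = 15423/1188 = 15423*(1/1188) = 5141/396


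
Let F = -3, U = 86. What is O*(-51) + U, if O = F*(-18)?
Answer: -2668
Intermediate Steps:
O = 54 (O = -3*(-18) = 54)
O*(-51) + U = 54*(-51) + 86 = -2754 + 86 = -2668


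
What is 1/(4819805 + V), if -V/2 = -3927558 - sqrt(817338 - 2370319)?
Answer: 12674921/160653628568165 - 2*I*sqrt(1552981)/160653628568165 ≈ 7.8896e-8 - 1.5514e-11*I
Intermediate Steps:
V = 7855116 + 2*I*sqrt(1552981) (V = -2*(-3927558 - sqrt(817338 - 2370319)) = -2*(-3927558 - sqrt(-1552981)) = -2*(-3927558 - I*sqrt(1552981)) = 7855116 + 2*I*sqrt(1552981) ≈ 7.8551e+6 + 2492.4*I)
1/(4819805 + V) = 1/(4819805 + (7855116 + 2*I*sqrt(1552981))) = 1/(12674921 + 2*I*sqrt(1552981))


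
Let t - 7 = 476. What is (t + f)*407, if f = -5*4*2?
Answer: 180301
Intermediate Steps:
t = 483 (t = 7 + 476 = 483)
f = -40 (f = -1*20*2 = -20*2 = -40)
(t + f)*407 = (483 - 40)*407 = 443*407 = 180301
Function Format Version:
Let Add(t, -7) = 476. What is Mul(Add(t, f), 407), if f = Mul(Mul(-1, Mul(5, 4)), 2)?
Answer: 180301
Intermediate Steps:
t = 483 (t = Add(7, 476) = 483)
f = -40 (f = Mul(Mul(-1, 20), 2) = Mul(-20, 2) = -40)
Mul(Add(t, f), 407) = Mul(Add(483, -40), 407) = Mul(443, 407) = 180301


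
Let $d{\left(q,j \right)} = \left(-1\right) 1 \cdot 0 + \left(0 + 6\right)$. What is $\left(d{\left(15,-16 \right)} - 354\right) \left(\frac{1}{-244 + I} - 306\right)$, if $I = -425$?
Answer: $\frac{23746940}{223} \approx 1.0649 \cdot 10^{5}$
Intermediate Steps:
$d{\left(q,j \right)} = 6$ ($d{\left(q,j \right)} = \left(-1\right) 0 + 6 = 0 + 6 = 6$)
$\left(d{\left(15,-16 \right)} - 354\right) \left(\frac{1}{-244 + I} - 306\right) = \left(6 - 354\right) \left(\frac{1}{-244 - 425} - 306\right) = - 348 \left(\frac{1}{-669} - 306\right) = - 348 \left(- \frac{1}{669} - 306\right) = \left(-348\right) \left(- \frac{204715}{669}\right) = \frac{23746940}{223}$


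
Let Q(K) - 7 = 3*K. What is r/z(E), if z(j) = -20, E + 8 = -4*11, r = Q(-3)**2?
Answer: -1/5 ≈ -0.20000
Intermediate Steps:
Q(K) = 7 + 3*K
r = 4 (r = (7 + 3*(-3))**2 = (7 - 9)**2 = (-2)**2 = 4)
E = -52 (E = -8 - 4*11 = -8 - 44 = -52)
r/z(E) = 4/(-20) = 4*(-1/20) = -1/5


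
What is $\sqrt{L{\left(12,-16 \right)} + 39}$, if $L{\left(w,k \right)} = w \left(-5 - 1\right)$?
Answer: $i \sqrt{33} \approx 5.7446 i$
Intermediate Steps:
$L{\left(w,k \right)} = - 6 w$ ($L{\left(w,k \right)} = w \left(-6\right) = - 6 w$)
$\sqrt{L{\left(12,-16 \right)} + 39} = \sqrt{\left(-6\right) 12 + 39} = \sqrt{-72 + 39} = \sqrt{-33} = i \sqrt{33}$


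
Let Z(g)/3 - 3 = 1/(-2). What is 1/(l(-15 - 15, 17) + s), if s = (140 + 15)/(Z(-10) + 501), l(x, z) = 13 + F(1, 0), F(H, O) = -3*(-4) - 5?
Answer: 1017/20650 ≈ 0.049249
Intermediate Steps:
Z(g) = 15/2 (Z(g) = 9 + 3/(-2) = 9 + 3*(-½) = 9 - 3/2 = 15/2)
F(H, O) = 7 (F(H, O) = 12 - 5 = 7)
l(x, z) = 20 (l(x, z) = 13 + 7 = 20)
s = 310/1017 (s = (140 + 15)/(15/2 + 501) = 155/(1017/2) = 155*(2/1017) = 310/1017 ≈ 0.30482)
1/(l(-15 - 15, 17) + s) = 1/(20 + 310/1017) = 1/(20650/1017) = 1017/20650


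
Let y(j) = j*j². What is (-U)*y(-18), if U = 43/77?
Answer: 250776/77 ≈ 3256.8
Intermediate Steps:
U = 43/77 (U = 43*(1/77) = 43/77 ≈ 0.55844)
y(j) = j³
(-U)*y(-18) = -1*43/77*(-18)³ = -43/77*(-5832) = 250776/77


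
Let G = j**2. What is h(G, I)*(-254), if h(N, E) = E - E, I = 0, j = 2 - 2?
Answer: 0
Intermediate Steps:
j = 0
G = 0 (G = 0**2 = 0)
h(N, E) = 0
h(G, I)*(-254) = 0*(-254) = 0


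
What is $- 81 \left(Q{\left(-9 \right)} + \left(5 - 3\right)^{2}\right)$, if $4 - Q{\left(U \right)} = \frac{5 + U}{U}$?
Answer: $-612$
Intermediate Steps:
$Q{\left(U \right)} = 4 - \frac{5 + U}{U}$
$- 81 \left(Q{\left(-9 \right)} + \left(5 - 3\right)^{2}\right) = - 81 \left(\left(3 - \frac{5}{-9}\right) + \left(5 - 3\right)^{2}\right) = - 81 \left(\left(3 - - \frac{5}{9}\right) + 2^{2}\right) = - 81 \left(\left(3 + \frac{5}{9}\right) + 4\right) = - 81 \left(\frac{32}{9} + 4\right) = \left(-81\right) \frac{68}{9} = -612$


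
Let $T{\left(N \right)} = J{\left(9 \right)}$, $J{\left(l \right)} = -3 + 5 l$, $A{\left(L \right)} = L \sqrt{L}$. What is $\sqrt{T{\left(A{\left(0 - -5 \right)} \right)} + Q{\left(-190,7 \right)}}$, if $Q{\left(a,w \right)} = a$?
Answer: $2 i \sqrt{37} \approx 12.166 i$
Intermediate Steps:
$A{\left(L \right)} = L^{\frac{3}{2}}$
$T{\left(N \right)} = 42$ ($T{\left(N \right)} = -3 + 5 \cdot 9 = -3 + 45 = 42$)
$\sqrt{T{\left(A{\left(0 - -5 \right)} \right)} + Q{\left(-190,7 \right)}} = \sqrt{42 - 190} = \sqrt{-148} = 2 i \sqrt{37}$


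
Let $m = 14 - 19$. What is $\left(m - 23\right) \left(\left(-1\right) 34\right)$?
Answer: $952$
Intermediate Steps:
$m = -5$ ($m = 14 - 19 = -5$)
$\left(m - 23\right) \left(\left(-1\right) 34\right) = \left(-5 - 23\right) \left(\left(-1\right) 34\right) = \left(-28\right) \left(-34\right) = 952$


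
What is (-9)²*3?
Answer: 243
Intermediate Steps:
(-9)²*3 = 81*3 = 243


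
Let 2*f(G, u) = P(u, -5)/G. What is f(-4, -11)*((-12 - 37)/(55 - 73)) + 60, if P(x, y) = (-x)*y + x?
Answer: 1979/24 ≈ 82.458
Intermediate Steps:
P(x, y) = x - x*y (P(x, y) = -x*y + x = x - x*y)
f(G, u) = 3*u/G (f(G, u) = ((u*(1 - 1*(-5)))/G)/2 = ((u*(1 + 5))/G)/2 = ((u*6)/G)/2 = ((6*u)/G)/2 = (6*u/G)/2 = 3*u/G)
f(-4, -11)*((-12 - 37)/(55 - 73)) + 60 = (3*(-11)/(-4))*((-12 - 37)/(55 - 73)) + 60 = (3*(-11)*(-¼))*(-49/(-18)) + 60 = 33*(-49*(-1/18))/4 + 60 = (33/4)*(49/18) + 60 = 539/24 + 60 = 1979/24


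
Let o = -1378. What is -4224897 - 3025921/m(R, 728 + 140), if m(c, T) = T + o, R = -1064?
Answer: -2151671549/510 ≈ -4.2190e+6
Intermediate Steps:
m(c, T) = -1378 + T (m(c, T) = T - 1378 = -1378 + T)
-4224897 - 3025921/m(R, 728 + 140) = -4224897 - 3025921/(-1378 + (728 + 140)) = -4224897 - 3025921/(-1378 + 868) = -4224897 - 3025921/(-510) = -4224897 - 3025921*(-1)/510 = -4224897 - 1*(-3025921/510) = -4224897 + 3025921/510 = -2151671549/510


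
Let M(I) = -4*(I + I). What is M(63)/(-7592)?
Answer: 63/949 ≈ 0.066386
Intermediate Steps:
M(I) = -8*I
M(63)/(-7592) = -8*63/(-7592) = -504*(-1/7592) = 63/949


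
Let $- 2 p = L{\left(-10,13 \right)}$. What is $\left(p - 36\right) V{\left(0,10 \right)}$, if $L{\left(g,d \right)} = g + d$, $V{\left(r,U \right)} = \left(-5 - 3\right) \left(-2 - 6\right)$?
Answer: $-2400$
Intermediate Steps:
$V{\left(r,U \right)} = 64$ ($V{\left(r,U \right)} = \left(-8\right) \left(-8\right) = 64$)
$L{\left(g,d \right)} = d + g$
$p = - \frac{3}{2}$ ($p = - \frac{13 - 10}{2} = \left(- \frac{1}{2}\right) 3 = - \frac{3}{2} \approx -1.5$)
$\left(p - 36\right) V{\left(0,10 \right)} = \left(- \frac{3}{2} - 36\right) 64 = \left(- \frac{75}{2}\right) 64 = -2400$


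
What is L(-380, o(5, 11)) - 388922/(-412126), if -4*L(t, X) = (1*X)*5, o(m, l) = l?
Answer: -10555621/824252 ≈ -12.806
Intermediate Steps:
L(t, X) = -5*X/4 (L(t, X) = -1*X*5/4 = -X*5/4 = -5*X/4)
L(-380, o(5, 11)) - 388922/(-412126) = -5/4*11 - 388922/(-412126) = -55/4 - 388922*(-1)/412126 = -55/4 - 1*(-194461/206063) = -55/4 + 194461/206063 = -10555621/824252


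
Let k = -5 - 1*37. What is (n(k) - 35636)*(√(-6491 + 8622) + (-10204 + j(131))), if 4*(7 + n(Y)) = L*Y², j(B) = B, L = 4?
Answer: 341263167 - 33879*√2131 ≈ 3.3970e+8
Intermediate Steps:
k = -42 (k = -5 - 37 = -42)
n(Y) = -7 + Y² (n(Y) = -7 + (4*Y²)/4 = -7 + Y²)
(n(k) - 35636)*(√(-6491 + 8622) + (-10204 + j(131))) = ((-7 + (-42)²) - 35636)*(√(-6491 + 8622) + (-10204 + 131)) = ((-7 + 1764) - 35636)*(√2131 - 10073) = (1757 - 35636)*(-10073 + √2131) = -33879*(-10073 + √2131) = 341263167 - 33879*√2131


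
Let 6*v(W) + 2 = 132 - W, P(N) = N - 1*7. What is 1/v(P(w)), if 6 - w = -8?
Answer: 2/41 ≈ 0.048781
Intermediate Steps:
w = 14 (w = 6 - 1*(-8) = 6 + 8 = 14)
P(N) = -7 + N (P(N) = N - 7 = -7 + N)
v(W) = 65/3 - W/6 (v(W) = -⅓ + (132 - W)/6 = -⅓ + (22 - W/6) = 65/3 - W/6)
1/v(P(w)) = 1/(65/3 - (-7 + 14)/6) = 1/(65/3 - ⅙*7) = 1/(65/3 - 7/6) = 1/(41/2) = 2/41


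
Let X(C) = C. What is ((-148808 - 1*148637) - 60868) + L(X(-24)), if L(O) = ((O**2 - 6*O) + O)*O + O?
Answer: -375041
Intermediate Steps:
L(O) = O + O*(O**2 - 5*O) (L(O) = (O**2 - 5*O)*O + O = O*(O**2 - 5*O) + O = O + O*(O**2 - 5*O))
((-148808 - 1*148637) - 60868) + L(X(-24)) = ((-148808 - 1*148637) - 60868) - 24*(1 + (-24)**2 - 5*(-24)) = ((-148808 - 148637) - 60868) - 24*(1 + 576 + 120) = (-297445 - 60868) - 24*697 = -358313 - 16728 = -375041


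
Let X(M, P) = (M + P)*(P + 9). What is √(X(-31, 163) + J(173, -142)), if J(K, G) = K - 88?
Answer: √22789 ≈ 150.96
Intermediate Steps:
X(M, P) = (9 + P)*(M + P) (X(M, P) = (M + P)*(9 + P) = (9 + P)*(M + P))
J(K, G) = -88 + K
√(X(-31, 163) + J(173, -142)) = √((163² + 9*(-31) + 9*163 - 31*163) + (-88 + 173)) = √((26569 - 279 + 1467 - 5053) + 85) = √(22704 + 85) = √22789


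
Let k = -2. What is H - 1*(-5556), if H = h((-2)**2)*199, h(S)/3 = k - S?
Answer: 1974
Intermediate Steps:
h(S) = -6 - 3*S (h(S) = 3*(-2 - S) = -6 - 3*S)
H = -3582 (H = (-6 - 3*(-2)**2)*199 = (-6 - 3*4)*199 = (-6 - 12)*199 = -18*199 = -3582)
H - 1*(-5556) = -3582 - 1*(-5556) = -3582 + 5556 = 1974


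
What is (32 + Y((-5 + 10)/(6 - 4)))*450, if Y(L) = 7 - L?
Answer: 16425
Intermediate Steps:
(32 + Y((-5 + 10)/(6 - 4)))*450 = (32 + (7 - (-5 + 10)/(6 - 4)))*450 = (32 + (7 - 5/2))*450 = (32 + 9/2)*450 = (73/2)*450 = 16425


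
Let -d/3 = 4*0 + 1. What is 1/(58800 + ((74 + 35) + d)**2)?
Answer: 1/70036 ≈ 1.4278e-5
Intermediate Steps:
d = -3 (d = -3*(4*0 + 1) = -3*(0 + 1) = -3*1 = -3)
1/(58800 + ((74 + 35) + d)**2) = 1/(58800 + ((74 + 35) - 3)**2) = 1/(58800 + (109 - 3)**2) = 1/(58800 + 106**2) = 1/(58800 + 11236) = 1/70036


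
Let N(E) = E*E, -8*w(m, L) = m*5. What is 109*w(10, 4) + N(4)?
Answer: -2661/4 ≈ -665.25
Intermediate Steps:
w(m, L) = -5*m/8 (w(m, L) = -m*5/8 = -5*m/8)
N(E) = E²
109*w(10, 4) + N(4) = 109*(-5/8*10) + 4² = 109*(-25/4) + 16 = -2725/4 + 16 = -2661/4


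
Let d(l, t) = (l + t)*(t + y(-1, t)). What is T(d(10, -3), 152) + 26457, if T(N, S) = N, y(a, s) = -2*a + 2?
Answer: 26464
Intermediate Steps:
y(a, s) = 2 - 2*a
d(l, t) = (4 + t)*(l + t) (d(l, t) = (l + t)*(t + (2 - 2*(-1))) = (l + t)*(t + (2 + 2)) = (l + t)*(t + 4) = (l + t)*(4 + t) = (4 + t)*(l + t))
T(d(10, -3), 152) + 26457 = ((-3)**2 + 4*10 + 4*(-3) + 10*(-3)) + 26457 = (9 + 40 - 12 - 30) + 26457 = 7 + 26457 = 26464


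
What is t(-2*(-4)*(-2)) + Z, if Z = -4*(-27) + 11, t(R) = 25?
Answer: 144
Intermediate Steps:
Z = 119 (Z = 108 + 11 = 119)
t(-2*(-4)*(-2)) + Z = 25 + 119 = 144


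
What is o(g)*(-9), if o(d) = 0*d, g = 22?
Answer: 0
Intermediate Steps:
o(d) = 0
o(g)*(-9) = 0*(-9) = 0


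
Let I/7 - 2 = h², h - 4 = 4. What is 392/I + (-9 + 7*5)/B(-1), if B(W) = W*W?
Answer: 886/33 ≈ 26.848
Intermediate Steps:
h = 8 (h = 4 + 4 = 8)
B(W) = W²
I = 462 (I = 14 + 7*8² = 14 + 7*64 = 14 + 448 = 462)
392/I + (-9 + 7*5)/B(-1) = 392/462 + (-9 + 7*5)/((-1)²) = 392*(1/462) + (-9 + 35)/1 = 28/33 + 26*1 = 28/33 + 26 = 886/33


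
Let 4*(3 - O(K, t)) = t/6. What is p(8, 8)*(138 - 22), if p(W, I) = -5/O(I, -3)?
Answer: -928/5 ≈ -185.60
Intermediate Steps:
O(K, t) = 3 - t/24 (O(K, t) = 3 - t/(4*6) = 3 - t/24)
p(W, I) = -8/5 (p(W, I) = -5/(3 - 1/24*(-3)) = -5/(3 + ⅛) = -5/25/8 = -5*8/25 = -8/5)
p(8, 8)*(138 - 22) = -8*(138 - 22)/5 = -8/5*116 = -928/5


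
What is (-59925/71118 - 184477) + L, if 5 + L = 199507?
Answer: 356162675/23706 ≈ 15024.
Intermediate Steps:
L = 199502 (L = -5 + 199507 = 199502)
(-59925/71118 - 184477) + L = (-59925/71118 - 184477) + 199502 = (-59925*1/71118 - 184477) + 199502 = (-19975/23706 - 184477) + 199502 = -4373231737/23706 + 199502 = 356162675/23706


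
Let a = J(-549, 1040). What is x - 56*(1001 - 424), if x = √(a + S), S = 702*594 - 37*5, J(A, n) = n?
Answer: -32312 + 3*√46427 ≈ -31666.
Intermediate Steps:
a = 1040
S = 416803 (S = 416988 - 185 = 416803)
x = 3*√46427 (x = √(1040 + 416803) = √417843 = 3*√46427 ≈ 646.41)
x - 56*(1001 - 424) = 3*√46427 - 56*(1001 - 424) = 3*√46427 - 56*577 = 3*√46427 - 32312 = -32312 + 3*√46427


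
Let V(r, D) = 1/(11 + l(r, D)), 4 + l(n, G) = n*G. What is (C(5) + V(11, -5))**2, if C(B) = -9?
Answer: 187489/2304 ≈ 81.375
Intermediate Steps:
l(n, G) = -4 + G*n (l(n, G) = -4 + n*G = -4 + G*n)
V(r, D) = 1/(7 + D*r) (V(r, D) = 1/(11 + (-4 + D*r)) = 1/(7 + D*r))
(C(5) + V(11, -5))**2 = (-9 + 1/(7 - 5*11))**2 = (-9 + 1/(7 - 55))**2 = (-9 + 1/(-48))**2 = (-9 - 1/48)**2 = (-433/48)**2 = 187489/2304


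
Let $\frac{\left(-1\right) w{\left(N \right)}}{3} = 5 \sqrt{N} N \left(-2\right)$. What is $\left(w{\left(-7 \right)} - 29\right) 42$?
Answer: $-1218 - 8820 i \sqrt{7} \approx -1218.0 - 23336.0 i$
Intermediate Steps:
$w{\left(N \right)} = 30 N^{\frac{3}{2}}$ ($w{\left(N \right)} = - 3 \cdot 5 \sqrt{N} N \left(-2\right) = - 3 \cdot 5 N^{\frac{3}{2}} \left(-2\right) = - 3 \left(- 10 N^{\frac{3}{2}}\right) = 30 N^{\frac{3}{2}}$)
$\left(w{\left(-7 \right)} - 29\right) 42 = \left(30 \left(-7\right)^{\frac{3}{2}} - 29\right) 42 = \left(30 \left(- 7 i \sqrt{7}\right) - 29\right) 42 = \left(- 210 i \sqrt{7} - 29\right) 42 = \left(-29 - 210 i \sqrt{7}\right) 42 = -1218 - 8820 i \sqrt{7}$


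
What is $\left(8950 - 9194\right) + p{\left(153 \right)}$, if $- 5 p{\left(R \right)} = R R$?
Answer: $- \frac{24629}{5} \approx -4925.8$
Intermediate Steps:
$p{\left(R \right)} = - \frac{R^{2}}{5}$ ($p{\left(R \right)} = - \frac{R R}{5} = - \frac{R^{2}}{5}$)
$\left(8950 - 9194\right) + p{\left(153 \right)} = \left(8950 - 9194\right) - \frac{153^{2}}{5} = -244 - \frac{23409}{5} = - \frac{24629}{5}$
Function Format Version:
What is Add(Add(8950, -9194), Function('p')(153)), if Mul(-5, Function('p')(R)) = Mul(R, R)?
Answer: Rational(-24629, 5) ≈ -4925.8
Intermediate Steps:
Function('p')(R) = Mul(Rational(-1, 5), Pow(R, 2)) (Function('p')(R) = Mul(Rational(-1, 5), Mul(R, R)) = Mul(Rational(-1, 5), Pow(R, 2)))
Add(Add(8950, -9194), Function('p')(153)) = Add(Add(8950, -9194), Mul(Rational(-1, 5), Pow(153, 2))) = Add(-244, Mul(Rational(-1, 5), 23409)) = Add(-244, Rational(-23409, 5)) = Rational(-24629, 5)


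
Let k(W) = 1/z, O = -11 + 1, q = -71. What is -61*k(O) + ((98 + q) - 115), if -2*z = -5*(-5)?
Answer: -2078/25 ≈ -83.120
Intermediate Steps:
z = -25/2 (z = -(-5)*(-5)/2 = -1/2*25 = -25/2 ≈ -12.500)
O = -10
k(W) = -2/25 (k(W) = 1/(-25/2) = -2/25)
-61*k(O) + ((98 + q) - 115) = -61*(-2/25) + ((98 - 71) - 115) = 122/25 + (27 - 115) = 122/25 - 88 = -2078/25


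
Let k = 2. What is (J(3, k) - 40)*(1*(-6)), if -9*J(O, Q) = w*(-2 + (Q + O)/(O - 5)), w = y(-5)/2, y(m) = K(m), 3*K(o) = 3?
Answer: 477/2 ≈ 238.50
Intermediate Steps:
K(o) = 1 (K(o) = (1/3)*3 = 1)
y(m) = 1
w = 1/2 ≈ 0.50000
J(O, Q) = 1/9 - (O + Q)/(18*(-5 + O)) (J(O, Q) = -(-2 + (Q + O)/(O - 5))/18 = -(-2 + (O + Q)/(-5 + O))/18 = -(-1 + (O + Q)/(2*(-5 + O)))/9 = 1/9 - (O + Q)/(18*(-5 + O)))
(J(3, k) - 40)*(1*(-6)) = ((-10 + 3 - 1*2)/(18*(-5 + 3)) - 40)*(1*(-6)) = ((1/18)*(-10 + 3 - 2)/(-2) - 40)*(-6) = ((1/18)*(-1/2)*(-9) - 40)*(-6) = (1/4 - 40)*(-6) = -159/4*(-6) = 477/2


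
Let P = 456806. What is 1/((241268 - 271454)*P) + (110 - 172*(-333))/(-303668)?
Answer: -197825981959811/1046830590504972 ≈ -0.18898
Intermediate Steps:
1/((241268 - 271454)*P) + (110 - 172*(-333))/(-303668) = 1/((241268 - 271454)*456806) + (110 - 172*(-333))/(-303668) = (1/456806)/(-30186) + (110 + 57276)*(-1/303668) = -1/30186*1/456806 + 57386*(-1/303668) = -1/13789145916 - 28693/151834 = -197825981959811/1046830590504972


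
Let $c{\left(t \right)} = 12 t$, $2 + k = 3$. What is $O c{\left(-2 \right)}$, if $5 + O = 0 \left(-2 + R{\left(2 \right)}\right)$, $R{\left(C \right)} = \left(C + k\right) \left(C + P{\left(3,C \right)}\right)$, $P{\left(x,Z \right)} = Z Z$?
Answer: $120$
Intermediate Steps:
$P{\left(x,Z \right)} = Z^{2}$
$k = 1$ ($k = -2 + 3 = 1$)
$R{\left(C \right)} = \left(1 + C\right) \left(C + C^{2}\right)$ ($R{\left(C \right)} = \left(C + 1\right) \left(C + C^{2}\right) = \left(1 + C\right) \left(C + C^{2}\right)$)
$O = -5$ ($O = -5 + 0 \left(-2 + 2 \left(1 + 2^{2} + 2 \cdot 2\right)\right) = -5 + 0 \left(-2 + 2 \left(1 + 4 + 4\right)\right) = -5 + 0 \left(-2 + 2 \cdot 9\right) = -5 + 0 \left(-2 + 18\right) = -5 + 0 \cdot 16 = -5 + 0 = -5$)
$O c{\left(-2 \right)} = - 5 \cdot 12 \left(-2\right) = \left(-5\right) \left(-24\right) = 120$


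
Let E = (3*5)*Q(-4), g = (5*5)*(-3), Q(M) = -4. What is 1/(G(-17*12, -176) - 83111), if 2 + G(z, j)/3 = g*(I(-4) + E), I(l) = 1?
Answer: -1/69842 ≈ -1.4318e-5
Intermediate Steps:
g = -75 (g = 25*(-3) = -75)
E = -60 (E = (3*5)*(-4) = 15*(-4) = -60)
G(z, j) = 13269 (G(z, j) = -6 + 3*(-75*(1 - 60)) = -6 + 3*(-75*(-59)) = -6 + 3*4425 = -6 + 13275 = 13269)
1/(G(-17*12, -176) - 83111) = 1/(13269 - 83111) = 1/(-69842) = -1/69842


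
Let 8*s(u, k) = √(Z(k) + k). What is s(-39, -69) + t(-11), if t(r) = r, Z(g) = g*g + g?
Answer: -11 + √4623/8 ≈ -2.5009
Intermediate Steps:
Z(g) = g + g² (Z(g) = g² + g = g + g²)
s(u, k) = √(k + k*(1 + k))/8 (s(u, k) = √(k*(1 + k) + k)/8 = √(k + k*(1 + k))/8)
s(-39, -69) + t(-11) = √(-69*(2 - 69))/8 - 11 = √(-69*(-67))/8 - 11 = √4623/8 - 11 = -11 + √4623/8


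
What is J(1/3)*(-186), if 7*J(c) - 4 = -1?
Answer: -558/7 ≈ -79.714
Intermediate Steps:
J(c) = 3/7 (J(c) = 4/7 + (⅐)*(-1) = 4/7 - ⅐ = 3/7)
J(1/3)*(-186) = (3/7)*(-186) = -558/7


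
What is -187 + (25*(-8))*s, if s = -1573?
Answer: 314413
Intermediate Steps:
-187 + (25*(-8))*s = -187 + (25*(-8))*(-1573) = -187 - 200*(-1573) = -187 + 314600 = 314413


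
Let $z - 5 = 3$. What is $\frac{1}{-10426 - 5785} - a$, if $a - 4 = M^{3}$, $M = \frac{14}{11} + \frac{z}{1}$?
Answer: $- \frac{17289551583}{21576841} \approx -801.3$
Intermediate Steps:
$z = 8$ ($z = 5 + 3 = 8$)
$M = \frac{102}{11}$ ($M = \frac{14}{11} + \frac{8}{1} = 14 \cdot \frac{1}{11} + 8 \cdot 1 = \frac{14}{11} + 8 = \frac{102}{11} \approx 9.2727$)
$a = \frac{1066532}{1331}$ ($a = 4 + \left(\frac{102}{11}\right)^{3} = 4 + \frac{1061208}{1331} = \frac{1066532}{1331} \approx 801.3$)
$\frac{1}{-10426 - 5785} - a = \frac{1}{-10426 - 5785} - \frac{1066532}{1331} = \frac{1}{-16211} - \frac{1066532}{1331} = - \frac{1}{16211} - \frac{1066532}{1331} = - \frac{17289551583}{21576841}$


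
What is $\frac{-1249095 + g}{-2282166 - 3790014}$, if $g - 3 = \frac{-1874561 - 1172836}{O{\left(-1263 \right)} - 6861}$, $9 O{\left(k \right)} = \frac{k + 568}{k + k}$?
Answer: $\frac{6492023061909}{31570737133274} \approx 0.20563$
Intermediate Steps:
$O{\left(k \right)} = \frac{568 + k}{18 k}$ ($O{\left(k \right)} = \frac{\left(k + 568\right) \frac{1}{k + k}}{9} = \frac{\left(568 + k\right) \frac{1}{2 k}}{9} = \frac{\frac{1}{2} \frac{1}{k} \left(568 + k\right)}{9} = \frac{568 + k}{18 k}$)
$g = \frac{69747455235}{155977279}$ ($g = 3 + \frac{-1874561 - 1172836}{\frac{568 - 1263}{18 \left(-1263\right)} - 6861} = 3 - \frac{3047397}{\frac{1}{18} \left(- \frac{1}{1263}\right) \left(-695\right) - 6861} = 3 - \frac{3047397}{\frac{695}{22734} - 6861} = 3 - \frac{3047397}{- \frac{155977279}{22734}} = 3 - - \frac{69279523398}{155977279} = 3 + \frac{69279523398}{155977279} = \frac{69747455235}{155977279} \approx 447.16$)
$\frac{-1249095 + g}{-2282166 - 3790014} = \frac{-1249095 + \frac{69747455235}{155977279}}{-2282166 - 3790014} = - \frac{194760691857270}{155977279 \left(-6072180\right)} = \left(- \frac{194760691857270}{155977279}\right) \left(- \frac{1}{6072180}\right) = \frac{6492023061909}{31570737133274}$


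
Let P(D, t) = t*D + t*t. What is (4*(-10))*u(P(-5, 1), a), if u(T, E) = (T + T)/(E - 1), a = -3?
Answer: -80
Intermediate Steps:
P(D, t) = t² + D*t (P(D, t) = D*t + t² = t² + D*t)
u(T, E) = 2*T/(-1 + E) (u(T, E) = (2*T)/(-1 + E) = 2*T/(-1 + E))
(4*(-10))*u(P(-5, 1), a) = (4*(-10))*(2*(1*(-5 + 1))/(-1 - 3)) = -80*1*(-4)/(-4) = -80*(-4)*(-1)/4 = -40*2 = -80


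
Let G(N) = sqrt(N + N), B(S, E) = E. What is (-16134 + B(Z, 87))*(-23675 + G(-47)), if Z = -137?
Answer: 379912725 - 16047*I*sqrt(94) ≈ 3.7991e+8 - 1.5558e+5*I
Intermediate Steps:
G(N) = sqrt(2)*sqrt(N) (G(N) = sqrt(2*N) = sqrt(2)*sqrt(N))
(-16134 + B(Z, 87))*(-23675 + G(-47)) = (-16134 + 87)*(-23675 + sqrt(2)*sqrt(-47)) = -16047*(-23675 + sqrt(2)*(I*sqrt(47))) = -16047*(-23675 + I*sqrt(94)) = 379912725 - 16047*I*sqrt(94)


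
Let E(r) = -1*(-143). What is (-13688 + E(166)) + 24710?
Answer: 11165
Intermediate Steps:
E(r) = 143
(-13688 + E(166)) + 24710 = (-13688 + 143) + 24710 = -13545 + 24710 = 11165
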